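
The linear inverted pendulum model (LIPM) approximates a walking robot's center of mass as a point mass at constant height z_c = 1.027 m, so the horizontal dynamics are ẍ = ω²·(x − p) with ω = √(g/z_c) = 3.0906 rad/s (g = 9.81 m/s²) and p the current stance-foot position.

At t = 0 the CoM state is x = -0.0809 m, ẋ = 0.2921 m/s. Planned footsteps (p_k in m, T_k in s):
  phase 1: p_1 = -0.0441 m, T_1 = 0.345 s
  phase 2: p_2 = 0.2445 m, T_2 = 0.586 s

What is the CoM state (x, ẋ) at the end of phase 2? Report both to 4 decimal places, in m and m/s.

phase 1: p=-0.0441, T=0.345, ωT=1.066257, cosh=1.624391, sinh=1.280096; start (x,ẋ)=(-0.080900, 0.292100) → end (x,ẋ)=(0.017107, 0.328894)
phase 2: p=0.2445, T=0.586, ωT=1.811092, cosh=3.140298, sinh=2.976823; start (x,ẋ)=(0.017107, 0.328894) → end (x,ẋ)=(-0.152794, -1.059225)

x = -0.1528, ẋ = -1.0592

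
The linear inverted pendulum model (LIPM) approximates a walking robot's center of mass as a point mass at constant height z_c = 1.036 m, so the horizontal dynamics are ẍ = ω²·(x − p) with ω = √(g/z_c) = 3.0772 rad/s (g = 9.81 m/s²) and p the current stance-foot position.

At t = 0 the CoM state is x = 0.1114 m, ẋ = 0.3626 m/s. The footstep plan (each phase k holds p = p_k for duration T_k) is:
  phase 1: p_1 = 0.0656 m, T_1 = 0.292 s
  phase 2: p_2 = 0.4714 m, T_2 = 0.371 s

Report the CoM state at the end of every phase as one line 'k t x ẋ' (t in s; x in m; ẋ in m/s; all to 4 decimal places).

phase 1: p=0.0656, T=0.292, ωT=0.898542, cosh=1.431592, sinh=1.024429; start (x,ẋ)=(0.111400, 0.362600) → end (x,ẋ)=(0.251880, 0.663474)
phase 2: p=0.4714, T=0.371, ωT=1.141641, cosh=1.725599, sinh=1.406305; start (x,ẋ)=(0.251880, 0.663474) → end (x,ẋ)=(0.395809, 0.194921)

1 0.2920 0.2519 0.6635
2 0.6630 0.3958 0.1949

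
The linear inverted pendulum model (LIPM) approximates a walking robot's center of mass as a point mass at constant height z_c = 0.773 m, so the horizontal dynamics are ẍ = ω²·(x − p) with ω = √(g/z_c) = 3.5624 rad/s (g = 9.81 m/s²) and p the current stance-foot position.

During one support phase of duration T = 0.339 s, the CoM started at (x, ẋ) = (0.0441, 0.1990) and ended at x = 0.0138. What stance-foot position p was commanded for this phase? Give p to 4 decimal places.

ωT = 3.5624·0.339 = 1.207654; cosh(ωT) = 1.822262, sinh(ωT) = 1.523364
x(T) = p + (x₀−p)·cosh(ωT) + (ẋ₀/ω)·sinh(ωT) ⇒ p·(1 − cosh) = x(T) − x₀·cosh − (ẋ₀/ω)·sinh
numerator   = 0.0138 − (0.0441)·1.822262 − (0.1990/3.5624)·1.523364 = -0.151659
denominator = 1 − 1.822262 = -0.822262
p = -0.151659 / -0.822262 = 0.1844

p = 0.1844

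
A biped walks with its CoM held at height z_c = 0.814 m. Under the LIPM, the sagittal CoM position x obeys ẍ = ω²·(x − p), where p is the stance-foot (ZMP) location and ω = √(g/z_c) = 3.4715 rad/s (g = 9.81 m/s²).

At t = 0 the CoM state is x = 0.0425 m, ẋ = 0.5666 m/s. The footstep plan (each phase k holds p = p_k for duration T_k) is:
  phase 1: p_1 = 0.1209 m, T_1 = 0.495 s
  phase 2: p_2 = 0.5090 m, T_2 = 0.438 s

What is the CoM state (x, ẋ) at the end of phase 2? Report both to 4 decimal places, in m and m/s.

x = 0.6558, ẋ = 0.8370

phase 1: p=0.1209, T=0.495, ωT=1.718392, cosh=2.877456, sinh=2.698102; start (x,ẋ)=(0.042500, 0.566600) → end (x,ẋ)=(0.335677, 0.896036)
phase 2: p=0.5090, T=0.438, ωT=1.520517, cosh=2.396594, sinh=2.177995; start (x,ẋ)=(0.335677, 0.896036) → end (x,ẋ)=(0.655783, 0.836959)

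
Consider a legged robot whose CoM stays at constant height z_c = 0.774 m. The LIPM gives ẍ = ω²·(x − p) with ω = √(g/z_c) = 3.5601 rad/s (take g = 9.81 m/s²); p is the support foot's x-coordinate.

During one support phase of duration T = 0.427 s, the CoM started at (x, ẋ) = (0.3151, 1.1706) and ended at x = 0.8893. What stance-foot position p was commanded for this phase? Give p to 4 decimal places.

p = 0.4166

ωT = 3.5601·0.427 = 1.520163; cosh(ωT) = 2.395823, sinh(ωT) = 2.177146
x(T) = p + (x₀−p)·cosh(ωT) + (ẋ₀/ω)·sinh(ωT) ⇒ p·(1 − cosh) = x(T) − x₀·cosh − (ẋ₀/ω)·sinh
numerator   = 0.8893 − (0.3151)·2.395823 − (1.1706/3.5601)·2.177146 = -0.581493
denominator = 1 − 2.395823 = -1.395823
p = -0.581493 / -1.395823 = 0.4166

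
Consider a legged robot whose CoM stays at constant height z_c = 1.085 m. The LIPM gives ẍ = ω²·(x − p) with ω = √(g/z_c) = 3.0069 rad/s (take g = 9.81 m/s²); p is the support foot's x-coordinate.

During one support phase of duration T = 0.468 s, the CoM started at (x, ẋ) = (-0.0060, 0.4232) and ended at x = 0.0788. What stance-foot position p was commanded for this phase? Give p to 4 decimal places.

p = 0.1532

ωT = 3.0069·0.468 = 1.407229; cosh(ωT) = 2.164721, sinh(ωT) = 1.919901
x(T) = p + (x₀−p)·cosh(ωT) + (ẋ₀/ω)·sinh(ωT) ⇒ p·(1 − cosh) = x(T) − x₀·cosh − (ẋ₀/ω)·sinh
numerator   = 0.0788 − (-0.0060)·2.164721 − (0.4232/3.0069)·1.919901 = -0.178424
denominator = 1 − 2.164721 = -1.164721
p = -0.178424 / -1.164721 = 0.1532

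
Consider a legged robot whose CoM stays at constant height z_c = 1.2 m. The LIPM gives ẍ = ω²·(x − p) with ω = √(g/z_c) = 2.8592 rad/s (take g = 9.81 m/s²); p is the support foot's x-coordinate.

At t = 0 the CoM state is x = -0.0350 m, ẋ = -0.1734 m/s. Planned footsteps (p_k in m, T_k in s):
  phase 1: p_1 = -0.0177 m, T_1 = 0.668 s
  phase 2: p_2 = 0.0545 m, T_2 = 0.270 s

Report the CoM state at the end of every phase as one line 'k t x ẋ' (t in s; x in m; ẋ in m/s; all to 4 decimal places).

1 0.6680 -0.2777 -0.7616
2 0.9380 -0.6083 -1.8083

phase 1: p=-0.0177, T=0.668, ωT=1.909946, cosh=3.450405, sinh=3.302316; start (x,ẋ)=(-0.035000, -0.173400) → end (x,ẋ)=(-0.277665, -0.761647)
phase 2: p=0.0545, T=0.270, ωT=0.771984, cosh=1.313075, sinh=0.850980; start (x,ẋ)=(-0.277665, -0.761647) → end (x,ẋ)=(-0.608346, -1.808298)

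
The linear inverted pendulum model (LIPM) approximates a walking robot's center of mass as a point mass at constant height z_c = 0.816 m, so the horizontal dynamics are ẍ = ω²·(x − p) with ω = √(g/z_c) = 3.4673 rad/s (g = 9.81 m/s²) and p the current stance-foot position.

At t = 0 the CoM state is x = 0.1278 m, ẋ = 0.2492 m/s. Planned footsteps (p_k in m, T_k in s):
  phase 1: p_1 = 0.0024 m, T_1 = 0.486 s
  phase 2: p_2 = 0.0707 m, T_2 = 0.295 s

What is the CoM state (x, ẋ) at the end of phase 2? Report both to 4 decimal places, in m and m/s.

x = 1.4446, ẋ = 4.8366

phase 1: p=0.0024, T=0.486, ωT=1.685108, cosh=2.789228, sinh=2.603804; start (x,ẋ)=(0.127800, 0.249200) → end (x,ẋ)=(0.539308, 1.827208)
phase 2: p=0.0707, T=0.295, ωT=1.022853, cosh=1.570343, sinh=1.210776; start (x,ẋ)=(0.539308, 1.827208) → end (x,ẋ)=(1.444635, 4.836621)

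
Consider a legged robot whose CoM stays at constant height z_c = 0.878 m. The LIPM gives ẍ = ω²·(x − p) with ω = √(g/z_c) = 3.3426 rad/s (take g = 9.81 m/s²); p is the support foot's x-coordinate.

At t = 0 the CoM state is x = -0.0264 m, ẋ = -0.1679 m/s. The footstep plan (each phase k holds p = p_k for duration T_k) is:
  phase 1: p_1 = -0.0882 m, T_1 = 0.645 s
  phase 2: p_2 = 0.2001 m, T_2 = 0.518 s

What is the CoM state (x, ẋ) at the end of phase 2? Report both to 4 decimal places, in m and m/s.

x = -0.3563, ẋ = -1.6971

phase 1: p=-0.0882, T=0.645, ωT=2.155977, cosh=4.376057, sinh=4.260267; start (x,ẋ)=(-0.026400, -0.167900) → end (x,ẋ)=(-0.031754, 0.145315)
phase 2: p=0.2001, T=0.518, ωT=1.731467, cosh=2.912979, sinh=2.735955; start (x,ẋ)=(-0.031754, 0.145315) → end (x,ẋ)=(-0.356345, -1.697056)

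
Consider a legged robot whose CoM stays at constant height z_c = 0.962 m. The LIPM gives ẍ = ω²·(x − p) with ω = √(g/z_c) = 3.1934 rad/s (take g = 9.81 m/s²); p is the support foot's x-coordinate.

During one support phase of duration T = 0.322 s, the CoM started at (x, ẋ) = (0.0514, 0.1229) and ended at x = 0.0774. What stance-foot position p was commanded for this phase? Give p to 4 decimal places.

ωT = 3.1934·0.322 = 1.028275; cosh(ωT) = 1.576931, sinh(ωT) = 1.219307
x(T) = p + (x₀−p)·cosh(ωT) + (ẋ₀/ω)·sinh(ωT) ⇒ p·(1 − cosh) = x(T) − x₀·cosh − (ẋ₀/ω)·sinh
numerator   = 0.0774 − (0.0514)·1.576931 − (0.1229/3.1934)·1.219307 = -0.050580
denominator = 1 − 1.576931 = -0.576931
p = -0.050580 / -0.576931 = 0.0877

p = 0.0877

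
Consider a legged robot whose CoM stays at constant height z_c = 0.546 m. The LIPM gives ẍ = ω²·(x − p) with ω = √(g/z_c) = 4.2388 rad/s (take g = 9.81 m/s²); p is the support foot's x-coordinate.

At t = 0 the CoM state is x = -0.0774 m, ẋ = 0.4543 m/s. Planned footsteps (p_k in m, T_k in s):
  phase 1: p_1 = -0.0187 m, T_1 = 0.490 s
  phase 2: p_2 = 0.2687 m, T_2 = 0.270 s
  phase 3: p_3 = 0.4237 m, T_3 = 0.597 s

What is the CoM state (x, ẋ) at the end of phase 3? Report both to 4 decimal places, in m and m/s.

phase 1: p=-0.0187, T=0.490, ωT=2.077012, cosh=4.052946, sinh=3.927642; start (x,ẋ)=(-0.077400, 0.454300) → end (x,ẋ)=(0.164343, 0.863987)
phase 2: p=0.2687, T=0.270, ωT=1.144476, cosh=1.729593, sinh=1.411202; start (x,ẋ)=(0.164343, 0.863987) → end (x,ẋ)=(0.375848, 0.870104)
phase 3: p=0.4237, T=0.597, ωT=2.530564, cosh=6.320099, sinh=6.240485; start (x,ẋ)=(0.375848, 0.870104) → end (x,ẋ)=(1.402263, 4.233355)

x = 1.4023, ẋ = 4.2334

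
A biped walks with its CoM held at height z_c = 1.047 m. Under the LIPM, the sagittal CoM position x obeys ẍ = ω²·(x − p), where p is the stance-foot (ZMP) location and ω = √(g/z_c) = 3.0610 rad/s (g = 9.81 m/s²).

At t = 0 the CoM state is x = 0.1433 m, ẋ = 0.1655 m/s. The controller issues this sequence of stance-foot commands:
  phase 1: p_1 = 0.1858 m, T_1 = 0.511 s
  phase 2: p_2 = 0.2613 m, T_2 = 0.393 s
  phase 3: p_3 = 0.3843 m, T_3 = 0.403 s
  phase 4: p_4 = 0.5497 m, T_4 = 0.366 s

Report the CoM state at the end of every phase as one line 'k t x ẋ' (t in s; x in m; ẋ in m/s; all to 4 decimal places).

1 0.5110 0.2033 0.1155
2 0.9040 0.2133 -0.0591
3 1.3070 0.0354 -0.9326
4 1.6730 -0.7399 -3.7381

phase 1: p=0.1858, T=0.511, ωT=1.564171, cosh=2.493987, sinh=2.284725; start (x,ẋ)=(0.143300, 0.165500) → end (x,ẋ)=(0.203334, 0.115529)
phase 2: p=0.2613, T=0.393, ωT=1.202973, cosh=1.815151, sinh=1.514851; start (x,ẋ)=(0.203334, 0.115529) → end (x,ẋ)=(0.213258, -0.059081)
phase 3: p=0.3843, T=0.403, ωT=1.233583, cosh=1.862378, sinh=1.571131; start (x,ẋ)=(0.213258, -0.059081) → end (x,ẋ)=(0.035430, -0.932613)
phase 4: p=0.5497, T=0.366, ωT=1.120326, cosh=1.696013, sinh=1.369840; start (x,ẋ)=(0.035430, -0.932613) → end (x,ẋ)=(-0.739866, -3.738099)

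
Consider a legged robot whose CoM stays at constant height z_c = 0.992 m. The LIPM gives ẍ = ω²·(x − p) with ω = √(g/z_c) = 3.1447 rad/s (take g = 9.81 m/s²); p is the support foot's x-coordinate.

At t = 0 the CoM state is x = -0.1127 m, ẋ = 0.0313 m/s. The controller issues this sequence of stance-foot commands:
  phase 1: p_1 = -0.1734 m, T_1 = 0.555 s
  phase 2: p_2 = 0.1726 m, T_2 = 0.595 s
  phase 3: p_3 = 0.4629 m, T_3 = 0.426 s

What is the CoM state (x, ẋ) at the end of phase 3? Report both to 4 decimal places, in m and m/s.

x = 0.5915, ẋ = 0.6862

phase 1: p=-0.1734, T=0.555, ωT=1.745309, cosh=2.951130, sinh=2.776539; start (x,ẋ)=(-0.112700, 0.031300) → end (x,ẋ)=(0.033369, 0.622365)
phase 2: p=0.1726, T=0.595, ωT=1.871096, cosh=3.324685, sinh=3.170730; start (x,ẋ)=(0.033369, 0.622365) → end (x,ẋ)=(0.337218, 0.680898)
phase 3: p=0.4629, T=0.426, ωT=1.339642, cosh=2.039808, sinh=1.777869; start (x,ẋ)=(0.337218, 0.680898) → end (x,ẋ)=(0.591482, 0.686231)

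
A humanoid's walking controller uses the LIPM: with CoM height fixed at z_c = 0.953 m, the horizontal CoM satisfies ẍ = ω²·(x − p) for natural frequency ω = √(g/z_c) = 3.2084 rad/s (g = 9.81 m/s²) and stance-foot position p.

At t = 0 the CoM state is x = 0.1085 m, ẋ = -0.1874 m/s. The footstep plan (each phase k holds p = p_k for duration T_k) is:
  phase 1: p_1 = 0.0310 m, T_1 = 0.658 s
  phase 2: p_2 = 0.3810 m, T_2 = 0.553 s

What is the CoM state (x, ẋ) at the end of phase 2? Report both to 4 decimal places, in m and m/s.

phase 1: p=0.0310, T=0.658, ωT=2.111127, cosh=4.189323, sinh=4.068221; start (x,ẋ)=(0.108500, -0.187400) → end (x,ẋ)=(0.118051, 0.226488)
phase 2: p=0.3810, T=0.553, ωT=1.774245, cosh=3.032720, sinh=2.863109; start (x,ẋ)=(0.118051, 0.226488) → end (x,ẋ)=(-0.214337, -1.728573)

x = -0.2143, ẋ = -1.7286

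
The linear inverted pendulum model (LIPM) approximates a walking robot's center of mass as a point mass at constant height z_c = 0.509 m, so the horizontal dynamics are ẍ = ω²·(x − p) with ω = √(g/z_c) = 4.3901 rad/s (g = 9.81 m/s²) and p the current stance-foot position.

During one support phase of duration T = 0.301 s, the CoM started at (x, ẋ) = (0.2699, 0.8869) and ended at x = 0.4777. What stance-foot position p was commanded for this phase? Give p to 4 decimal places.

p = 0.4127

ωT = 4.3901·0.301 = 1.321420; cosh(ωT) = 2.007749, sinh(ωT) = 1.740992
x(T) = p + (x₀−p)·cosh(ωT) + (ẋ₀/ω)·sinh(ωT) ⇒ p·(1 − cosh) = x(T) − x₀·cosh − (ẋ₀/ω)·sinh
numerator   = 0.4777 − (0.2699)·2.007749 − (0.8869/4.3901)·1.740992 = -0.415911
denominator = 1 − 2.007749 = -1.007749
p = -0.415911 / -1.007749 = 0.4127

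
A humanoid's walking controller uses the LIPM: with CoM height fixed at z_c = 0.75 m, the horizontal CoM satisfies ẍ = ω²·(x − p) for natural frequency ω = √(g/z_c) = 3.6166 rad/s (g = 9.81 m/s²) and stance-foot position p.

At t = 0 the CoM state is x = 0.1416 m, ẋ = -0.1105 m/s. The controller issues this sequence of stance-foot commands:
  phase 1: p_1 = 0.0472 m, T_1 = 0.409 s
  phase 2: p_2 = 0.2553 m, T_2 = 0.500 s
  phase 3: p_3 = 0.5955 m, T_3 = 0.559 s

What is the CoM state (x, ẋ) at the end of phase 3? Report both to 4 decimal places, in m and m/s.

x = 0.9482, ẋ = 1.4526

phase 1: p=0.0472, T=0.409, ωT=1.479189, cosh=2.308604, sinh=2.080782; start (x,ẋ)=(0.141600, -0.110500) → end (x,ẋ)=(0.201557, 0.455293)
phase 2: p=0.2553, T=0.500, ωT=1.808300, cosh=3.132001, sinh=2.968068; start (x,ẋ)=(0.201557, 0.455293) → end (x,ẋ)=(0.460626, 0.849083)
phase 3: p=0.5955, T=0.559, ωT=2.021679, cosh=3.841714, sinh=3.709281; start (x,ẋ)=(0.460626, 0.849083) → end (x,ẋ)=(0.948195, 1.452600)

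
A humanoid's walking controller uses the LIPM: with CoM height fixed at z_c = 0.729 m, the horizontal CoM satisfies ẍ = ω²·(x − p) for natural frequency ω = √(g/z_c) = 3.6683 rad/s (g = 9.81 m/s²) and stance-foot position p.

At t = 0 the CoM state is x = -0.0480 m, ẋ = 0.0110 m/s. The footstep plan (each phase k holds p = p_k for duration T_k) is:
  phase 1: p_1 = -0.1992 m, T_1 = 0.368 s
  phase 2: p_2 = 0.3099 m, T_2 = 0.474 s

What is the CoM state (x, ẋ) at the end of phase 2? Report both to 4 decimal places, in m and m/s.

x = 0.5123, ẋ = 1.0459

phase 1: p=-0.1992, T=0.368, ωT=1.349934, cosh=2.058215, sinh=1.798958; start (x,ẋ)=(-0.048000, 0.011000) → end (x,ẋ)=(0.117397, 1.020427)
phase 2: p=0.3099, T=0.474, ωT=1.738774, cosh=2.933050, sinh=2.757314; start (x,ẋ)=(0.117397, 1.020427) → end (x,ẋ)=(0.512292, 1.045856)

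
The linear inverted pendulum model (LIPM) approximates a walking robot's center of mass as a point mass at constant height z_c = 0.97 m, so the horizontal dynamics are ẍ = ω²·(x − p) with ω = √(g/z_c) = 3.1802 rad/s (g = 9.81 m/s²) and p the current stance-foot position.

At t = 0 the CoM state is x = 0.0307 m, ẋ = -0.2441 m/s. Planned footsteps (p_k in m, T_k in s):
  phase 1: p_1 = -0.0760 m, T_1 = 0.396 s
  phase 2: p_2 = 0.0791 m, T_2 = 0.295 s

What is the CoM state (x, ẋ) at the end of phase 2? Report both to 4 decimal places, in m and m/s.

phase 1: p=-0.0760, T=0.396, ωT=1.259359, cosh=1.903499, sinh=1.619664; start (x,ẋ)=(0.030700, -0.244100) → end (x,ẋ)=(0.002784, 0.084952)
phase 2: p=0.0791, T=0.295, ωT=0.938159, cosh=1.473310, sinh=1.081963; start (x,ẋ)=(0.002784, 0.084952) → end (x,ẋ)=(-0.004435, -0.137431)

x = -0.0044, ẋ = -0.1374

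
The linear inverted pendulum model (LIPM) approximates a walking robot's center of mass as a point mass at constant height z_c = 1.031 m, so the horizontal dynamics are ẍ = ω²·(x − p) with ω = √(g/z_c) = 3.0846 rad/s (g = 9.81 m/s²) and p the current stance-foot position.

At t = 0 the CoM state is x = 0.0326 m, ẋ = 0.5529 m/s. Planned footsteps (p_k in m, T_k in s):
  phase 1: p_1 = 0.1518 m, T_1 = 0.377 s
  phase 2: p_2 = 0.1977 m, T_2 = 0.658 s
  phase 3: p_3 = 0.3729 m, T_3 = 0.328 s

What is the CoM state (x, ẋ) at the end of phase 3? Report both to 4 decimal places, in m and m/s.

x = 1.6271, ẋ = 4.0856

phase 1: p=0.1518, T=0.377, ωT=1.162894, cosh=1.755880, sinh=1.443299; start (x,ẋ)=(0.032600, 0.552900) → end (x,ẋ)=(0.201204, 0.440147)
phase 2: p=0.1977, T=0.658, ωT=2.029667, cosh=3.871465, sinh=3.740085; start (x,ẋ)=(0.201204, 0.440147) → end (x,ẋ)=(0.744944, 1.744436)
phase 3: p=0.3729, T=0.328, ωT=1.011749, cosh=1.556995, sinh=1.193412; start (x,ẋ)=(0.744944, 1.744436) → end (x,ẋ)=(1.627082, 4.085647)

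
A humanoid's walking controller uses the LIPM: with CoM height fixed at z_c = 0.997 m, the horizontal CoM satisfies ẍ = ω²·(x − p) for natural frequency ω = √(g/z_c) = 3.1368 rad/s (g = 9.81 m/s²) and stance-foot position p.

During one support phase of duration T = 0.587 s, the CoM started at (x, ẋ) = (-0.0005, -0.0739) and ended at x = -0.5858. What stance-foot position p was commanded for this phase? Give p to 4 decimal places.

ωT = 3.1368·0.587 = 1.841302; cosh(ωT) = 3.231675, sinh(ωT) = 3.073064
x(T) = p + (x₀−p)·cosh(ωT) + (ẋ₀/ω)·sinh(ωT) ⇒ p·(1 − cosh) = x(T) − x₀·cosh − (ẋ₀/ω)·sinh
numerator   = -0.5858 − (-0.0005)·3.231675 − (-0.0739/3.1368)·3.073064 = -0.511786
denominator = 1 − 3.231675 = -2.231675
p = -0.511786 / -2.231675 = 0.2293

p = 0.2293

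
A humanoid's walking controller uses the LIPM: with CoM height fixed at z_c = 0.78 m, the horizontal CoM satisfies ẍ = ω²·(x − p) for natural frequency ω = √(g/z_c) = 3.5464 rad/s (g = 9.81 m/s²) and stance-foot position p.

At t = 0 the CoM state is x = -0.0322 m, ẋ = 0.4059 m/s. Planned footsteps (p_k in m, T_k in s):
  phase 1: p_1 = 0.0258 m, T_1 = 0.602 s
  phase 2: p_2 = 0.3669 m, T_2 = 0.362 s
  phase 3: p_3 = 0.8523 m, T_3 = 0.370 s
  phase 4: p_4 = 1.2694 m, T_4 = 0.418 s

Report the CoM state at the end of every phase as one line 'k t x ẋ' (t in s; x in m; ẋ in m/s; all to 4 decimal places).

1 0.6020 0.2543 0.8827
2 0.9640 0.5629 1.0501
3 1.3340 0.7859 0.3236
4 1.7520 0.3406 -2.8312

phase 1: p=0.0258, T=0.602, ωT=2.134933, cosh=4.287365, sinh=4.169113; start (x,ẋ)=(-0.032200, 0.405900) → end (x,ẋ)=(0.254305, 0.882692)
phase 2: p=0.3669, T=0.362, ωT=1.283797, cosh=1.943653, sinh=1.666669; start (x,ẋ)=(0.254305, 0.882692) → end (x,ẋ)=(0.562885, 1.050133)
phase 3: p=0.8523, T=0.370, ωT=1.312168, cosh=1.991727, sinh=1.722491; start (x,ẋ)=(0.562885, 1.050133) → end (x,ẋ)=(0.785915, 0.323643)
phase 4: p=1.2694, T=0.418, ωT=1.482395, cosh=2.315287, sinh=2.088194; start (x,ẋ)=(0.785915, 0.323643) → end (x,ẋ)=(0.340560, -2.831160)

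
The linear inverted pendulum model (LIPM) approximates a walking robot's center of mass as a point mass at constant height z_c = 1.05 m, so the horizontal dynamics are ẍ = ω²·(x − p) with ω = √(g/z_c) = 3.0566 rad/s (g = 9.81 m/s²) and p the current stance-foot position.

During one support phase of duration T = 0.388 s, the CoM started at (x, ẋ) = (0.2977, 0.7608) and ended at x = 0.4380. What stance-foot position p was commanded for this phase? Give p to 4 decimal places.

p = 0.5879

ωT = 3.0566·0.388 = 1.185961; cosh(ωT) = 1.789642, sinh(ωT) = 1.484189
x(T) = p + (x₀−p)·cosh(ωT) + (ẋ₀/ω)·sinh(ωT) ⇒ p·(1 − cosh) = x(T) − x₀·cosh − (ẋ₀/ω)·sinh
numerator   = 0.4380 − (0.2977)·1.789642 − (0.7608/3.0566)·1.484189 = -0.464197
denominator = 1 − 1.789642 = -0.789642
p = -0.464197 / -0.789642 = 0.5879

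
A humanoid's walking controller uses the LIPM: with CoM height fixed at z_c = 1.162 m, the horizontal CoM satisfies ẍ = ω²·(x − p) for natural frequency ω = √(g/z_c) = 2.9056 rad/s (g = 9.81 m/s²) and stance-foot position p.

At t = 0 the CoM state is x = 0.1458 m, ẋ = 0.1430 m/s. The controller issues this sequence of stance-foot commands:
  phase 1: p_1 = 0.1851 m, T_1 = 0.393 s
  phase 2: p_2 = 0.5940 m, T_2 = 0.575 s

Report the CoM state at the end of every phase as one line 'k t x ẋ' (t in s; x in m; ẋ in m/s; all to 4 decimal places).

phase 1: p=0.1851, T=0.393, ωT=1.141901, cosh=1.725965, sinh=1.406753; start (x,ẋ)=(0.145800, 0.143000) → end (x,ẋ)=(0.186503, 0.086176)
phase 2: p=0.5940, T=0.575, ωT=1.670720, cosh=2.752053, sinh=2.563941; start (x,ẋ)=(0.186503, 0.086176) → end (x,ẋ)=(-0.451410, -2.798603)

1 0.3930 0.1865 0.0862
2 0.9680 -0.4514 -2.7986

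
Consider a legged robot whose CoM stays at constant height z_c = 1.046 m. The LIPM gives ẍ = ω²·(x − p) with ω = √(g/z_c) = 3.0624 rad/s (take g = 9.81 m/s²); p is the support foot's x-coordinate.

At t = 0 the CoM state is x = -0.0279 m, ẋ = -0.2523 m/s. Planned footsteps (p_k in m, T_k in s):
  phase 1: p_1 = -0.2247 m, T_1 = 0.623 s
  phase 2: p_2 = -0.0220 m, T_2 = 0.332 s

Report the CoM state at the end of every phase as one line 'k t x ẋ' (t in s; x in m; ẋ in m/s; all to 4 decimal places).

1 0.6230 0.1815 1.1171
2 0.9550 0.7343 2.4946

phase 1: p=-0.2247, T=0.623, ωT=1.907875, cosh=3.443575, sinh=3.295180; start (x,ẋ)=(-0.027900, -0.252300) → end (x,ẋ)=(0.181518, 1.117126)
phase 2: p=-0.0220, T=0.332, ωT=1.016717, cosh=1.562943, sinh=1.201162; start (x,ẋ)=(0.181518, 1.117126) → end (x,ẋ)=(0.734256, 2.494631)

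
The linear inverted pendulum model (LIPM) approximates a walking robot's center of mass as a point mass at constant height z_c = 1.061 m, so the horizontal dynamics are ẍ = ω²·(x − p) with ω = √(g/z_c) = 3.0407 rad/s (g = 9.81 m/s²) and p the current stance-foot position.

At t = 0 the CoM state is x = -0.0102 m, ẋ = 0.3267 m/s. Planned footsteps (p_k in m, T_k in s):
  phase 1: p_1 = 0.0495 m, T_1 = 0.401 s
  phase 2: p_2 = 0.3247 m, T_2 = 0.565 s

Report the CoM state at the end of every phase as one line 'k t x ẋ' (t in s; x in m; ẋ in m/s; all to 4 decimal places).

phase 1: p=0.0495, T=0.401, ωT=1.219321, cosh=1.840159, sinh=1.544728; start (x,ẋ)=(-0.010200, 0.326700) → end (x,ẋ)=(0.105612, 0.320766)
phase 2: p=0.3247, T=0.565, ωT=1.717996, cosh=2.876385, sinh=2.696960; start (x,ẋ)=(0.105612, 0.320766) → end (x,ẋ)=(-0.020978, -0.874019)

1 0.4010 0.1056 0.3208
2 0.9660 -0.0210 -0.8740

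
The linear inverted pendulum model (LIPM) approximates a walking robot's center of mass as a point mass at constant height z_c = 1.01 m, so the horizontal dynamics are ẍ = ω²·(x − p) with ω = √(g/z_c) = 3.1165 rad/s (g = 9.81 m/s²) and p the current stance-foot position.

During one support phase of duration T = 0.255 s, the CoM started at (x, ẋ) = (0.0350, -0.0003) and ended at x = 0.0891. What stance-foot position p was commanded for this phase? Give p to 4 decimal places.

ωT = 3.1165·0.255 = 0.794708; cosh(ωT) = 1.332753, sinh(ωT) = 0.881040
x(T) = p + (x₀−p)·cosh(ωT) + (ẋ₀/ω)·sinh(ωT) ⇒ p·(1 − cosh) = x(T) − x₀·cosh − (ẋ₀/ω)·sinh
numerator   = 0.0891 − (0.0350)·1.332753 − (-0.0003/3.1165)·0.881040 = 0.042538
denominator = 1 − 1.332753 = -0.332753
p = 0.042538 / -0.332753 = -0.1278

p = -0.1278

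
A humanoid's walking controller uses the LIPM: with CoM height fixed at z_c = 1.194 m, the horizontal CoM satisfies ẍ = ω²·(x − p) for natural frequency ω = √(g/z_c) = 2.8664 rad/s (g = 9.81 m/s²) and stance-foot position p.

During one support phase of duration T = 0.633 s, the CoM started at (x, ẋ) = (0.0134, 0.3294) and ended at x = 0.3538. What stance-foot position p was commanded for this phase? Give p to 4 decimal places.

p = 0.0147

ωT = 2.8664·0.633 = 1.814431; cosh(ωT) = 3.150257, sinh(ωT) = 2.987327
x(T) = p + (x₀−p)·cosh(ωT) + (ẋ₀/ω)·sinh(ωT) ⇒ p·(1 − cosh) = x(T) − x₀·cosh − (ẋ₀/ω)·sinh
numerator   = 0.3538 − (0.0134)·3.150257 − (0.3294/2.8664)·2.987327 = -0.031710
denominator = 1 − 3.150257 = -2.150257
p = -0.031710 / -2.150257 = 0.0147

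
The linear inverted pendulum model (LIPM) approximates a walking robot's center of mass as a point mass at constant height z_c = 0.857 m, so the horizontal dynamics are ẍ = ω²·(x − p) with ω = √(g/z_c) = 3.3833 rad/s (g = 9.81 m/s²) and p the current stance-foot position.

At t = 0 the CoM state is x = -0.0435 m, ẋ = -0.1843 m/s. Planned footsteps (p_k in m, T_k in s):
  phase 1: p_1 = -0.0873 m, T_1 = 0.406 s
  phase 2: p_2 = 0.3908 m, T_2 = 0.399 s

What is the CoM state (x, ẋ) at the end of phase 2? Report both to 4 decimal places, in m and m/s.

phase 1: p=-0.0873, T=0.406, ωT=1.373620, cosh=2.101405, sinh=1.848216; start (x,ẋ)=(-0.043500, -0.184300) → end (x,ẋ)=(-0.095937, -0.113404)
phase 2: p=0.3908, T=0.399, ωT=1.349937, cosh=2.058219, sinh=1.798962; start (x,ẋ)=(-0.095937, -0.113404) → end (x,ẋ)=(-0.671311, -3.195903)

x = -0.6713, ẋ = -3.1959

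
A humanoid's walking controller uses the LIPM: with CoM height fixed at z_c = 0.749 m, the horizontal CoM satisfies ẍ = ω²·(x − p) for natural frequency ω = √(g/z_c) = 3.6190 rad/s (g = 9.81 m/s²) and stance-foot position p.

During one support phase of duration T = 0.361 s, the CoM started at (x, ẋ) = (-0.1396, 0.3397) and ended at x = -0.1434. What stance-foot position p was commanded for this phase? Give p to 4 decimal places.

ωT = 3.6190·0.361 = 1.306459; cosh(ωT) = 1.981925, sinh(ωT) = 1.711148
x(T) = p + (x₀−p)·cosh(ωT) + (ẋ₀/ω)·sinh(ωT) ⇒ p·(1 − cosh) = x(T) − x₀·cosh − (ẋ₀/ω)·sinh
numerator   = -0.1434 − (-0.1396)·1.981925 − (0.3397/3.6190)·1.711148 = -0.027341
denominator = 1 − 1.981925 = -0.981925
p = -0.027341 / -0.981925 = 0.0278

p = 0.0278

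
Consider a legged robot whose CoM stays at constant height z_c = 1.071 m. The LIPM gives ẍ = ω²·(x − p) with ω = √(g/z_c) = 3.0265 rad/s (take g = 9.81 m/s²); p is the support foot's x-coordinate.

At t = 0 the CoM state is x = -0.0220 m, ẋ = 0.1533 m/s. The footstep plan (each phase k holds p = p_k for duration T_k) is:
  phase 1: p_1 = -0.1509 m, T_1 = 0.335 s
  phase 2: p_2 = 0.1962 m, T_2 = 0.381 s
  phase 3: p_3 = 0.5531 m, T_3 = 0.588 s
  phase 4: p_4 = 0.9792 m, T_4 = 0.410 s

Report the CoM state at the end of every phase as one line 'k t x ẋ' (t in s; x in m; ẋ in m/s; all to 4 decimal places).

phase 1: p=-0.1509, T=0.335, ωT=1.013877, cosh=1.559539, sinh=1.196729; start (x,ẋ)=(-0.022000, 0.153300) → end (x,ẋ)=(0.110742, 0.705940)
phase 2: p=0.1962, T=0.381, ωT=1.153096, cosh=1.741823, sinh=1.426165; start (x,ẋ)=(0.110742, 0.705940) → end (x,ẋ)=(0.380004, 0.860761)
phase 3: p=0.5531, T=0.588, ωT=1.779582, cosh=3.048043, sinh=2.879335; start (x,ẋ)=(0.380004, 0.860761) → end (x,ẋ)=(0.844403, 1.115230)
phase 4: p=0.9792, T=0.410, ωT=1.240865, cosh=1.873869, sinh=1.584735; start (x,ẋ)=(0.844403, 1.115230) → end (x,ẋ)=(1.310565, 1.443283)

1 0.3350 0.1107 0.7059
2 0.7160 0.3800 0.8608
3 1.3040 0.8444 1.1152
4 1.7140 1.3106 1.4433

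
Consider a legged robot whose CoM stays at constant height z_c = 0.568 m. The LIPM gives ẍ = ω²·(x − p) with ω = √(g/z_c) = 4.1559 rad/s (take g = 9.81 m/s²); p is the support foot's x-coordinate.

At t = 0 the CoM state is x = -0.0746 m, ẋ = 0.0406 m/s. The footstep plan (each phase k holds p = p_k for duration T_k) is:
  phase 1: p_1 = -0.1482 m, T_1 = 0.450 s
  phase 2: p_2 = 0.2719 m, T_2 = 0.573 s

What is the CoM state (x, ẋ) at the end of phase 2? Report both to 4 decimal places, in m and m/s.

x = 0.9070, ẋ = 2.7970

phase 1: p=-0.1482, T=0.450, ωT=1.870155, cosh=3.321701, sinh=3.167601; start (x,ẋ)=(-0.074600, 0.040600) → end (x,ẋ)=(0.127222, 1.103749)
phase 2: p=0.2719, T=0.573, ωT=2.381331, cosh=5.455859, sinh=5.363432; start (x,ẋ)=(0.127222, 1.103749) → end (x,ẋ)=(0.907011, 2.797047)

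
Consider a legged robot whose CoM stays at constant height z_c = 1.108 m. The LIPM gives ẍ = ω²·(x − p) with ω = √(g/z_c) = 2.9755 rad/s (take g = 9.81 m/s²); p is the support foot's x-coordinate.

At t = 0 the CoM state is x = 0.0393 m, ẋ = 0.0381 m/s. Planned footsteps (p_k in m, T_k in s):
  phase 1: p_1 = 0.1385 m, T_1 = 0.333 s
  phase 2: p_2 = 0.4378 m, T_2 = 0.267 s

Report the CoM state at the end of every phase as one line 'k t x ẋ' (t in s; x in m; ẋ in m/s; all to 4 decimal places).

phase 1: p=0.1385, T=0.333, ωT=0.990842, cosh=1.532382, sinh=1.161118; start (x,ẋ)=(0.039300, 0.038100) → end (x,ẋ)=(0.001355, -0.284343)
phase 2: p=0.4378, T=0.267, ωT=0.794458, cosh=1.332534, sinh=0.880708; start (x,ẋ)=(0.001355, -0.284343) → end (x,ẋ)=(-0.227939, -1.522621)

1 0.3330 0.0014 -0.2843
2 0.6000 -0.2279 -1.5226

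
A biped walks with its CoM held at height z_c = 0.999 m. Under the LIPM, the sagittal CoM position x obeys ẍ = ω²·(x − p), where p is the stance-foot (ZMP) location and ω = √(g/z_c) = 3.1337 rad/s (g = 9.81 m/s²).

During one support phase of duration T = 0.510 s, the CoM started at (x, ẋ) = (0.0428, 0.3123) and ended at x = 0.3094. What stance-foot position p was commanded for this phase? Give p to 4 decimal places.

ωT = 3.1337·0.510 = 1.598187; cosh(ωT) = 2.573162, sinh(ωT) = 2.370899
x(T) = p + (x₀−p)·cosh(ωT) + (ẋ₀/ω)·sinh(ωT) ⇒ p·(1 − cosh) = x(T) − x₀·cosh − (ẋ₀/ω)·sinh
numerator   = 0.3094 − (0.0428)·2.573162 − (0.3123/3.1337)·2.370899 = -0.037012
denominator = 1 − 2.573162 = -1.573162
p = -0.037012 / -1.573162 = 0.0235

p = 0.0235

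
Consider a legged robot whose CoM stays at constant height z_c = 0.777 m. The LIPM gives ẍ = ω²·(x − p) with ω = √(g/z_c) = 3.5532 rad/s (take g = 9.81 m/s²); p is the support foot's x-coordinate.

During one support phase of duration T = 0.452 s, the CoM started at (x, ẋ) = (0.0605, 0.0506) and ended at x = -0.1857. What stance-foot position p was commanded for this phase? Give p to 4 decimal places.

p = 0.2366

ωT = 3.5532·0.452 = 1.606046; cosh(ωT) = 2.591875, sinh(ωT) = 2.391196
x(T) = p + (x₀−p)·cosh(ωT) + (ẋ₀/ω)·sinh(ωT) ⇒ p·(1 − cosh) = x(T) − x₀·cosh − (ẋ₀/ω)·sinh
numerator   = -0.1857 − (0.0605)·2.591875 − (0.0506/3.5532)·2.391196 = -0.376561
denominator = 1 − 2.591875 = -1.591875
p = -0.376561 / -1.591875 = 0.2366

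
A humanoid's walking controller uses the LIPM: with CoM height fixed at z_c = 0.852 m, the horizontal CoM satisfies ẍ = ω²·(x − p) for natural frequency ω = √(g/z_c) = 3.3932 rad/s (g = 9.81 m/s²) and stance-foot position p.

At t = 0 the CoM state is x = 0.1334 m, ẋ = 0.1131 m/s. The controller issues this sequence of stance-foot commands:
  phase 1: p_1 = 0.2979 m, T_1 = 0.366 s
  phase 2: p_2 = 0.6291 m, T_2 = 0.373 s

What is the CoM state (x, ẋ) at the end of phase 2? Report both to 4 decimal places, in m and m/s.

x = -0.8178, ẋ = -4.5381

phase 1: p=0.2979, T=0.366, ωT=1.241911, cosh=1.875528, sinh=1.586696; start (x,ẋ)=(0.133400, 0.113100) → end (x,ẋ)=(0.042262, -0.673542)
phase 2: p=0.6291, T=0.373, ωT=1.265664, cosh=1.913748, sinh=1.631696; start (x,ẋ)=(0.042262, -0.673542) → end (x,ẋ)=(-0.817847, -4.538117)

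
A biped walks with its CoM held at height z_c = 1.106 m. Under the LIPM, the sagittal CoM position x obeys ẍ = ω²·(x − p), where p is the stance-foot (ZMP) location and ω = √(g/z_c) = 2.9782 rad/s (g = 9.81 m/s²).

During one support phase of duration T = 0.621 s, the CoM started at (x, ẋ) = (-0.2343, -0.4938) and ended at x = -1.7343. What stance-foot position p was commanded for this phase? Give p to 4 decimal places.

p = 0.2026

ωT = 2.9782·0.621 = 1.849462; cosh(ωT) = 3.256861, sinh(ωT) = 3.099539
x(T) = p + (x₀−p)·cosh(ωT) + (ẋ₀/ω)·sinh(ωT) ⇒ p·(1 − cosh) = x(T) − x₀·cosh − (ẋ₀/ω)·sinh
numerator   = -1.7343 − (-0.2343)·3.256861 − (-0.4938/2.9782)·3.099539 = -0.457299
denominator = 1 − 3.256861 = -2.256861
p = -0.457299 / -2.256861 = 0.2026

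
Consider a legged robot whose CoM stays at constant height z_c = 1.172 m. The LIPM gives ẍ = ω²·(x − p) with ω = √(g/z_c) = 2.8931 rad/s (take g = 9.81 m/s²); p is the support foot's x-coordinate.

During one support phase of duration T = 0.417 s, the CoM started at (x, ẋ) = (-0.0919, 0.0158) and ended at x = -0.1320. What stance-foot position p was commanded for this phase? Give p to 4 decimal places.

p = -0.0329

ωT = 2.8931·0.417 = 1.206423; cosh(ωT) = 1.820388, sinh(ωT) = 1.521122
x(T) = p + (x₀−p)·cosh(ωT) + (ẋ₀/ω)·sinh(ωT) ⇒ p·(1 − cosh) = x(T) − x₀·cosh − (ẋ₀/ω)·sinh
numerator   = -0.1320 − (-0.0919)·1.820388 − (0.0158/2.8931)·1.521122 = 0.026986
denominator = 1 − 1.820388 = -0.820388
p = 0.026986 / -0.820388 = -0.0329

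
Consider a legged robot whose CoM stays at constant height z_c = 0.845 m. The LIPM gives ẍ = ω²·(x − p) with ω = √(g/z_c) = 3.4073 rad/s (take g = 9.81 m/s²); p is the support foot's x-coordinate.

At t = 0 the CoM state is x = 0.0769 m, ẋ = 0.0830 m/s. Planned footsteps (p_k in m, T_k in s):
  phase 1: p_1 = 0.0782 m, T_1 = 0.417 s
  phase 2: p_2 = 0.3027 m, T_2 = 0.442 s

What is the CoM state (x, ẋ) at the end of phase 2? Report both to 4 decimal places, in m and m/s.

phase 1: p=0.0782, T=0.417, ωT=1.420844, cosh=2.191062, sinh=1.949552; start (x,ẋ)=(0.076900, 0.083000) → end (x,ẋ)=(0.122842, 0.173223)
phase 2: p=0.3027, T=0.442, ωT=1.506027, cosh=2.365285, sinh=2.143495; start (x,ẋ)=(0.122842, 0.173223) → end (x,ẋ)=(-0.013744, -0.903880)

x = -0.0137, ẋ = -0.9039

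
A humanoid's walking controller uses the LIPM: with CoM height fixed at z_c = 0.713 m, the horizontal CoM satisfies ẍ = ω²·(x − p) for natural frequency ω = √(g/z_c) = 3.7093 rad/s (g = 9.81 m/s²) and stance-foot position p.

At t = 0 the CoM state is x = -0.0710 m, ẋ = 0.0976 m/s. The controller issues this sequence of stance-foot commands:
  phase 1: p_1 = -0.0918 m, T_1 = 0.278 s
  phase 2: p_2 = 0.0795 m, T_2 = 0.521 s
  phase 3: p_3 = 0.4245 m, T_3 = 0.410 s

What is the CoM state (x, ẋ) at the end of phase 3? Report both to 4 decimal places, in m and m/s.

phase 1: p=-0.0918, T=0.278, ωT=1.031185, cosh=1.580486, sinh=1.223902; start (x,ẋ)=(-0.071000, 0.097600) → end (x,ẋ)=(-0.026722, 0.248684)
phase 2: p=0.0795, T=0.521, ωT=1.932545, cosh=3.525924, sinh=3.381145; start (x,ẋ)=(-0.026722, 0.248684) → end (x,ẋ)=(-0.068349, -0.455366)
phase 3: p=0.4245, T=0.410, ωT=1.520813, cosh=2.397239, sinh=2.178705; start (x,ẋ)=(-0.068349, -0.455366) → end (x,ẋ)=(-1.024441, -5.074562)

x = -1.0244, ẋ = -5.0746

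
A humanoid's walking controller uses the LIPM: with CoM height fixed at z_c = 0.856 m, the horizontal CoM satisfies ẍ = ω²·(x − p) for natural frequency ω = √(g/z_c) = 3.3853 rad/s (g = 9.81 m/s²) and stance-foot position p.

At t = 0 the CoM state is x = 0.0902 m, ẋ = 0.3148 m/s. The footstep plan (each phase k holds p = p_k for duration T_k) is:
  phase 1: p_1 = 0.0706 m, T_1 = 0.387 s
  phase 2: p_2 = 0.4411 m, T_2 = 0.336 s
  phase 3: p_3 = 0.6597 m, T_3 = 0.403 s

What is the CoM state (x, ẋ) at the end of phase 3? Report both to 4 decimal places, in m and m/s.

x = 0.4738, ẋ = -0.3319

phase 1: p=0.0706, T=0.387, ωT=1.310111, cosh=1.988188, sinh=1.718398; start (x,ẋ)=(0.090200, 0.314800) → end (x,ẋ)=(0.269363, 0.739900)
phase 2: p=0.4411, T=0.336, ωT=1.137461, cosh=1.719736, sinh=1.399103; start (x,ẋ)=(0.269363, 0.739900) → end (x,ẋ)=(0.451549, 0.459019)
phase 3: p=0.6597, T=0.403, ωT=1.364276, cosh=2.084227, sinh=1.828662; start (x,ẋ)=(0.451549, 0.459019) → end (x,ẋ)=(0.473818, -0.331871)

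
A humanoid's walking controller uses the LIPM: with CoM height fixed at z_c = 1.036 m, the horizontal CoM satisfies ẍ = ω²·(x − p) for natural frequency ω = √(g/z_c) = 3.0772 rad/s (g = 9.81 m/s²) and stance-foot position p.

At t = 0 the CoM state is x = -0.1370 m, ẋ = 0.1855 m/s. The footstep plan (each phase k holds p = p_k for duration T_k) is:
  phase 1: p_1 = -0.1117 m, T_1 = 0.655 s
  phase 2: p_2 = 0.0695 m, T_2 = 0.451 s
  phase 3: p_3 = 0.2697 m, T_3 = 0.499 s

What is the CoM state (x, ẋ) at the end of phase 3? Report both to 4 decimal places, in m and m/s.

x = 0.5347, ẋ = 0.9800

phase 1: p=-0.1117, T=0.655, ωT=2.015566, cosh=3.819109, sinh=3.685865; start (x,ẋ)=(-0.137000, 0.185500) → end (x,ẋ)=(0.013868, 0.421489)
phase 2: p=0.0695, T=0.451, ωT=1.387817, cosh=2.127858, sinh=1.878238; start (x,ẋ)=(0.013868, 0.421489) → end (x,ẋ)=(0.208388, 0.575331)
phase 3: p=0.2697, T=0.499, ωT=1.535523, cosh=2.429548, sinh=2.214205; start (x,ẋ)=(0.208388, 0.575331) → end (x,ẋ)=(0.534721, 0.980044)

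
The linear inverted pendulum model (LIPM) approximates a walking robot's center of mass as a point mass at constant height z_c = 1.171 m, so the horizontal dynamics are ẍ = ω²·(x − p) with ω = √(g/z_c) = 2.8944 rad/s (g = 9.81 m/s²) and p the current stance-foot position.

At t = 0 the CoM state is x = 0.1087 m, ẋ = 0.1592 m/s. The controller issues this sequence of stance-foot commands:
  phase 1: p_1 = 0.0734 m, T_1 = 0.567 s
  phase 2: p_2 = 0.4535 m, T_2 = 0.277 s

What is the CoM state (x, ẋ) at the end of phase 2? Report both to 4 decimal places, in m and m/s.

x = 0.4632, ẋ = 0.5265

phase 1: p=0.0734, T=0.567, ωT=1.641125, cosh=2.677367, sinh=2.483605; start (x,ẋ)=(0.108700, 0.159200) → end (x,ẋ)=(0.304516, 0.679992)
phase 2: p=0.4535, T=0.277, ωT=0.801749, cosh=1.338990, sinh=0.890446; start (x,ẋ)=(0.304516, 0.679992) → end (x,ẋ)=(0.463208, 0.526526)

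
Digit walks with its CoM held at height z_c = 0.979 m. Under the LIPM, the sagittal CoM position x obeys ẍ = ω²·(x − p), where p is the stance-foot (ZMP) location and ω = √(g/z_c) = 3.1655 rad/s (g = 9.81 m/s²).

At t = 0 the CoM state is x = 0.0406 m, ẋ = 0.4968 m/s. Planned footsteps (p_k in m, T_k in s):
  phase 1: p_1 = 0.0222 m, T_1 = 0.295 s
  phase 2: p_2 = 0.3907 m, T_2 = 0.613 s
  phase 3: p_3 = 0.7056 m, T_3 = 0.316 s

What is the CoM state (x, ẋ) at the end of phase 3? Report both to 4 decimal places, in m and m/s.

phase 1: p=0.0222, T=0.295, ωT=0.933822, cosh=1.468632, sinh=1.075584; start (x,ẋ)=(0.040600, 0.496800) → end (x,ẋ)=(0.218027, 0.792264)
phase 2: p=0.3907, T=0.613, ωT=1.940451, cosh=3.552766, sinh=3.409127; start (x,ẋ)=(0.218027, 0.792264) → end (x,ẋ)=(0.630473, 0.951314)
phase 3: p=0.7056, T=0.316, ωT=1.000298, cosh=1.543431, sinh=1.175661; start (x,ẋ)=(0.630473, 0.951314) → end (x,ẋ)=(0.942963, 1.188697)

x = 0.9430, ẋ = 1.1887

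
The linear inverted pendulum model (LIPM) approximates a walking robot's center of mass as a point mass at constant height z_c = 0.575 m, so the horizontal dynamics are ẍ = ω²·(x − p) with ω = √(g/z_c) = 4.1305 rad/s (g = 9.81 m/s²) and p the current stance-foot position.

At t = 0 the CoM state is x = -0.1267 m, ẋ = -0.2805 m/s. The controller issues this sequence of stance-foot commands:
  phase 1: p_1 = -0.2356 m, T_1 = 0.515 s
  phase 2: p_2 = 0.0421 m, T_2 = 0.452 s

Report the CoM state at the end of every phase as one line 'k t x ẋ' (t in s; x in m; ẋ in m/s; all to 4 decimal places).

1 0.5150 -0.0531 0.6669
2 0.9670 0.2366 0.9673

phase 1: p=-0.2356, T=0.515, ωT=2.127207, cosh=4.255285, sinh=4.136116; start (x,ẋ)=(-0.126700, -0.280500) → end (x,ẋ)=(-0.053081, 0.666865)
phase 2: p=0.0421, T=0.452, ωT=1.866986, cosh=3.311680, sinh=3.157091; start (x,ẋ)=(-0.053081, 0.666865) → end (x,ẋ)=(0.236601, 0.967250)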